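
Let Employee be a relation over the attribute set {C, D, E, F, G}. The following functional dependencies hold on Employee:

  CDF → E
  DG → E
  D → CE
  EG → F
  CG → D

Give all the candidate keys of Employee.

Attribute G never appears on the right-hand side of any dependency, so G must belong to every candidate key.
{G}⁺ = {G}, which is not all of the schema, so we must add further attributes.
{C, G}⁺: CG→D adds D; DG→E adds E; EG→F adds F → {C, D, E, F, G}. Minimal: {G}⁺ = {G}; {C}⁺ = {C} — none reach the full schema.
{D, G}⁺: DG→E adds E; D→CE adds C; EG→F adds F → {C, D, E, F, G}. Minimal: {G}⁺ = {G}; {D}⁺ = {C, D, E} — none reach the full schema.

{C, G}, {D, G}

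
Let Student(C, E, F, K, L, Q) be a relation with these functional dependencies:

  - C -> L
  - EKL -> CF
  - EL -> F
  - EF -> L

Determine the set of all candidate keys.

Attributes E, K, Q never appear on any right-hand side, so every candidate key must contain {E, K, Q}.
{E, K, Q}⁺ = {E, K, Q}, which is not all of the schema, so we must add further attributes.
{C, E, K, Q}⁺: C→L adds L; EKL→CF adds F → {C, E, F, K, L, Q}.
{E, F, K, Q}⁺: EF→L adds L; EKL→CF adds C → {C, E, F, K, L, Q}.
{E, K, L, Q}⁺: EKL→CF adds C, F → {C, E, F, K, L, Q}.

(C, E, K, Q), (E, F, K, Q), (E, K, L, Q)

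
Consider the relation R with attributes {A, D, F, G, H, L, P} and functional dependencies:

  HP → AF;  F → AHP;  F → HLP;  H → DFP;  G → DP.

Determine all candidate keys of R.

{F, G}, {G, H}

Attribute G never appears on the right-hand side of any dependency, so G must belong to every candidate key.
{G}⁺ = {D, G, P}, which is not all of the schema, so we must add further attributes.
{F, G}⁺: F→AHP adds A, H, P; F→HLP adds L; H→DFP adds D → {A, D, F, G, H, L, P}. Minimal: {G}⁺ = {D, G, P}; {F}⁺ = {A, D, F, H, L, P} — none reach the full schema.
{G, H}⁺: H→DFP adds D, F, P; HP→AF adds A; F→HLP adds L → {A, D, F, G, H, L, P}. Minimal: {H}⁺ = {A, D, F, H, L, P}; {G}⁺ = {D, G, P} — none reach the full schema.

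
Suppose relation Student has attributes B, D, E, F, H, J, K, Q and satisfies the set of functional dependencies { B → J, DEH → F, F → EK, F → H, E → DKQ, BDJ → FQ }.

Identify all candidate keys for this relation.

{B, D}, {B, E}, {B, F}

Attribute B never appears on the right-hand side of any dependency, so B must belong to every candidate key.
{B}⁺ = {B, J}, which is not all of the schema, so we must add further attributes.
{B, D}⁺: B→J adds J; BDJ→FQ adds F, Q; F→EK adds E, K; F→H adds H → {B, D, E, F, H, J, K, Q}.
{B, E}⁺: B→J adds J; E→DKQ adds D, K, Q; BDJ→FQ adds F; F→H adds H → {B, D, E, F, H, J, K, Q}.
{B, F}⁺: B→J adds J; F→EK adds E, K; F→H adds H; E→DKQ adds D, Q → {B, D, E, F, H, J, K, Q}.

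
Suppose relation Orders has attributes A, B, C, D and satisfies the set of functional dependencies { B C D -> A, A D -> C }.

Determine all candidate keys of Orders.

(A, B, D), (B, C, D)

Attributes B, D never appear on any right-hand side, so every candidate key must contain {B, D}.
{B, D}⁺ = {B, D}, which is not all of the schema, so we must add further attributes.
{A, B, D}⁺: AD→C adds C → {A, B, C, D}. Minimal: {B, D}⁺ = {B, D}; {A, D}⁺ = {A, C, D}; {A, B}⁺ = {A, B} — none reach the full schema.
{B, C, D}⁺: BCD→A adds A → {A, B, C, D}. Minimal: {C, D}⁺ = {C, D}; {B, D}⁺ = {B, D}; {B, C}⁺ = {B, C} — none reach the full schema.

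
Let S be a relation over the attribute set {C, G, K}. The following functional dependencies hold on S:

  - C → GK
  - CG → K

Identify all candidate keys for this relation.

{C}

Attribute C never appears on the right-hand side of any dependency, so C must belong to every candidate key.
{C}⁺ = {C, G, K}, which is all of the schema, so {C} is the only candidate key.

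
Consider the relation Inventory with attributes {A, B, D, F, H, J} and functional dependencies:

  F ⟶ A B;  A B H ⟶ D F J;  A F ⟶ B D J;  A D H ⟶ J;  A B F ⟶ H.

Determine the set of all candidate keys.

F, ABH

{F}⁺: F→AB adds A, B; AF→BDJ adds D, J; ABF→H adds H → {A, B, D, F, H, J}.
{A, B, H}⁺: ABH→DFJ adds D, F, J → {A, B, D, F, H, J}. Minimal: {B, H}⁺ = {B, H}; {A, H}⁺ = {A, H}; {A, B}⁺ = {A, B} — none reach the full schema.
Any other superkey contains one of these as a subset, so there are no further candidate keys.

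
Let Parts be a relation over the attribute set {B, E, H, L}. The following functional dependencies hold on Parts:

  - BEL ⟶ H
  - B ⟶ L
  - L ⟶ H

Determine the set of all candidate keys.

Attributes B, E never appear on any right-hand side, so every candidate key must contain {B, E}.
{B, E}⁺ = {B, E, H, L}, which is all of the schema, so {B, E} is the only candidate key.

BE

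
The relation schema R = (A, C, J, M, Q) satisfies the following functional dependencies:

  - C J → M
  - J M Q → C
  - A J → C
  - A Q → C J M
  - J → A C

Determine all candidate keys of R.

{A, Q}⁺: AQ→CJM adds C, J, M → {A, C, J, M, Q}. Minimal: {Q}⁺ = {Q}; {A}⁺ = {A} — none reach the full schema.
{J, Q}⁺: J→AC adds A, C; CJ→M adds M → {A, C, J, M, Q}. Minimal: {Q}⁺ = {Q}; {J}⁺ = {A, C, J, M} — none reach the full schema.
Any other superkey contains one of these as a subset, so there are no further candidate keys.

(A, Q), (J, Q)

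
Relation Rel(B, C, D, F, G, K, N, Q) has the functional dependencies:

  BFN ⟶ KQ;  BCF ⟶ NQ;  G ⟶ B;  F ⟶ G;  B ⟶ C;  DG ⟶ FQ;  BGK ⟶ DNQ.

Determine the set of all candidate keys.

{F}⁺: F→G adds G; G→B adds B; B→C adds C; BCF→NQ adds N, Q; BFN→KQ adds K; BGK→DNQ adds D → {B, C, D, F, G, K, N, Q}.
{D, G}⁺: G→B adds B; B→C adds C; DG→FQ adds F, Q; BCF→NQ adds N; BFN→KQ adds K → {B, C, D, F, G, K, N, Q}.
{G, K}⁺: G→B adds B; B→C adds C; BGK→DNQ adds D, N, Q; DG→FQ adds F → {B, C, D, F, G, K, N, Q}.
Any other superkey contains one of these as a subset, so there are no further candidate keys.

F, DG, GK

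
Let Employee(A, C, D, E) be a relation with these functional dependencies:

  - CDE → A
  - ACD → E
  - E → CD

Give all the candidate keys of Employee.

{E}⁺: E→CD adds C, D; CDE→A adds A → {A, C, D, E}.
{A, C, D}⁺: ACD→E adds E → {A, C, D, E}. Minimal: {C, D}⁺ = {C, D}; {A, D}⁺ = {A, D}; {A, C}⁺ = {A, C} — none reach the full schema.

{E}; {A, C, D}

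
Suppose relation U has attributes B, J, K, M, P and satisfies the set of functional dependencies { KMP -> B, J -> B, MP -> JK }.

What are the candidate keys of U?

(M, P)

Attributes M, P never appear on any right-hand side, so every candidate key must contain {M, P}.
{M, P}⁺ = {B, J, K, M, P}, which is all of the schema, so {M, P} is the only candidate key.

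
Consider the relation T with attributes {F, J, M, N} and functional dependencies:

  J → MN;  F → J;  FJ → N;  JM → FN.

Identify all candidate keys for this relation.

{F}⁺: F→J adds J; FJ→N adds N; J→MN adds M → {F, J, M, N}.
{J}⁺: J→MN adds M, N; JM→FN adds F → {F, J, M, N}.

{F}; {J}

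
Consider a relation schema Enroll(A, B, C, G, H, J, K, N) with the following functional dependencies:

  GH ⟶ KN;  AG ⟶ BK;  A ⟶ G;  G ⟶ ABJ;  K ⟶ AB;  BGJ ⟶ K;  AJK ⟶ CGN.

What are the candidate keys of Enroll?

Attribute H never appears on the right-hand side of any dependency, so H must belong to every candidate key.
{H}⁺ = {H}, which is not all of the schema, so we must add further attributes.
{A, H}⁺: A→G adds G; G→ABJ adds B, J; BGJ→K adds K; AJK→CGN adds C, N → {A, B, C, G, H, J, K, N}. Minimal: {H}⁺ = {H}; {A}⁺ = {A, B, C, G, J, K, N} — none reach the full schema.
{G, H}⁺: GH→KN adds K, N; G→ABJ adds A, B, J; AJK→CGN adds C → {A, B, C, G, H, J, K, N}. Minimal: {H}⁺ = {H}; {G}⁺ = {A, B, C, G, J, K, N} — none reach the full schema.
{H, K}⁺: K→AB adds A, B; A→G adds G; G→ABJ adds J; AJK→CGN adds C, N → {A, B, C, G, H, J, K, N}. Minimal: {K}⁺ = {A, B, C, G, J, K, N}; {H}⁺ = {H} — none reach the full schema.
Any other superkey contains one of these as a subset, so there are no further candidate keys.

{A, H}, {G, H}, {H, K}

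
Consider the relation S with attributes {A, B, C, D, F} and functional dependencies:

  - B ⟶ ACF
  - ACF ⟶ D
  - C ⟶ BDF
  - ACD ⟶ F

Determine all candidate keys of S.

{B}⁺: B→ACF adds A, C, F; ACF→D adds D → {A, B, C, D, F}.
{C}⁺: C→BDF adds B, D, F; B→ACF adds A → {A, B, C, D, F}.
Any other superkey contains one of these as a subset, so there are no further candidate keys.

B, C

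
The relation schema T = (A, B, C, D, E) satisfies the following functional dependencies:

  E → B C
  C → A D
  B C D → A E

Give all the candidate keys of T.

(E), (B, C)

{E}⁺: E→BC adds B, C; C→AD adds A, D → {A, B, C, D, E}.
{B, C}⁺: C→AD adds A, D; BCD→AE adds E → {A, B, C, D, E}.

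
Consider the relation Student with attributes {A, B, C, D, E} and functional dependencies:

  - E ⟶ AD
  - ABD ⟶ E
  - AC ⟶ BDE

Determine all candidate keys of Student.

Attribute C never appears on the right-hand side of any dependency, so C must belong to every candidate key.
{C}⁺ = {C}, which is not all of the schema, so we must add further attributes.
{A, C}⁺: AC→BDE adds B, D, E → {A, B, C, D, E}. Minimal: {C}⁺ = {C}; {A}⁺ = {A} — none reach the full schema.
{C, E}⁺: E→AD adds A, D; AC→BDE adds B → {A, B, C, D, E}. Minimal: {E}⁺ = {A, D, E}; {C}⁺ = {C} — none reach the full schema.

{A, C}; {C, E}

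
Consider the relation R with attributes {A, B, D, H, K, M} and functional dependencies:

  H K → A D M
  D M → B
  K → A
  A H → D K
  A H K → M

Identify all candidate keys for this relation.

AH, HK

{A, H}⁺: AH→DK adds D, K; AHK→M adds M; DM→B adds B → {A, B, D, H, K, M}. Minimal: {H}⁺ = {H}; {A}⁺ = {A} — none reach the full schema.
{H, K}⁺: HK→ADM adds A, D, M; DM→B adds B → {A, B, D, H, K, M}. Minimal: {K}⁺ = {A, K}; {H}⁺ = {H} — none reach the full schema.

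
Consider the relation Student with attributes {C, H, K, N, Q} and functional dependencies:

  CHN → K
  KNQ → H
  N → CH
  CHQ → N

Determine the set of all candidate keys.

{N, Q}; {C, H, Q}

{N, Q}⁺: N→CH adds C, H; CHN→K adds K → {C, H, K, N, Q}.
{C, H, Q}⁺: CHQ→N adds N; CHN→K adds K → {C, H, K, N, Q}.
Any other superkey contains one of these as a subset, so there are no further candidate keys.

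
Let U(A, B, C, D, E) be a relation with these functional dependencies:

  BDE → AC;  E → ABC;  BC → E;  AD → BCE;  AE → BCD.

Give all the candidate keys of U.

E, AD, BC

{E}⁺: E→ABC adds A, B, C; AE→BCD adds D → {A, B, C, D, E}.
{A, D}⁺: AD→BCE adds B, C, E → {A, B, C, D, E}. Minimal: {D}⁺ = {D}; {A}⁺ = {A} — none reach the full schema.
{B, C}⁺: BC→E adds E; E→ABC adds A; AE→BCD adds D → {A, B, C, D, E}. Minimal: {C}⁺ = {C}; {B}⁺ = {B} — none reach the full schema.
Any other superkey contains one of these as a subset, so there are no further candidate keys.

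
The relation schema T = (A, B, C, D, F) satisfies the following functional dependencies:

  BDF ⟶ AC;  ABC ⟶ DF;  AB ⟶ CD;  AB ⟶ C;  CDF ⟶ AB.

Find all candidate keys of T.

{A, B}⁺: AB→CD adds C, D; ABC→DF adds F → {A, B, C, D, F}. Minimal: {B}⁺ = {B}; {A}⁺ = {A} — none reach the full schema.
{B, D, F}⁺: BDF→AC adds A, C → {A, B, C, D, F}. Minimal: {D, F}⁺ = {D, F}; {B, F}⁺ = {B, F}; {B, D}⁺ = {B, D} — none reach the full schema.
{C, D, F}⁺: CDF→AB adds A, B → {A, B, C, D, F}. Minimal: {D, F}⁺ = {D, F}; {C, F}⁺ = {C, F}; {C, D}⁺ = {C, D} — none reach the full schema.

{A, B}, {B, D, F}, {C, D, F}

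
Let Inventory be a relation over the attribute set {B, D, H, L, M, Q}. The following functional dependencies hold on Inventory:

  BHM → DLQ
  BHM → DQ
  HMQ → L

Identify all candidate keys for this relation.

BHM

Attributes B, H, M never appear on any right-hand side, so every candidate key must contain {B, H, M}.
{B, H, M}⁺ = {B, D, H, L, M, Q}, which is all of the schema, so {B, H, M} is the only candidate key.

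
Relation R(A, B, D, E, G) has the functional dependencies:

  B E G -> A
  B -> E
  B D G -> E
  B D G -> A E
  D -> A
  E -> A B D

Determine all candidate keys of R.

{B, G}, {E, G}

Attribute G never appears on the right-hand side of any dependency, so G must belong to every candidate key.
{G}⁺ = {G}, which is not all of the schema, so we must add further attributes.
{B, G}⁺: B→E adds E; E→ABD adds A, D → {A, B, D, E, G}. Minimal: {G}⁺ = {G}; {B}⁺ = {A, B, D, E} — none reach the full schema.
{E, G}⁺: E→ABD adds A, B, D → {A, B, D, E, G}. Minimal: {G}⁺ = {G}; {E}⁺ = {A, B, D, E} — none reach the full schema.
Any other superkey contains one of these as a subset, so there are no further candidate keys.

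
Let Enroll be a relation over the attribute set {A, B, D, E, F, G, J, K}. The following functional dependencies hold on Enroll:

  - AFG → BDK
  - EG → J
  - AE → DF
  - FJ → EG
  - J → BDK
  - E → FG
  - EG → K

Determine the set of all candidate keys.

Attribute A never appears on the right-hand side of any dependency, so A must belong to every candidate key.
{A}⁺ = {A}, which is not all of the schema, so we must add further attributes.
{A, E}⁺: AE→DF adds D, F; E→FG adds G; EG→K adds K; AFG→BDK adds B; EG→J adds J → {A, B, D, E, F, G, J, K}. Minimal: {E}⁺ = {B, D, E, F, G, J, K}; {A}⁺ = {A} — none reach the full schema.
{A, F, J}⁺: FJ→EG adds E, G; J→BDK adds B, D, K → {A, B, D, E, F, G, J, K}. Minimal: {F, J}⁺ = {B, D, E, F, G, J, K}; {A, J}⁺ = {A, B, D, J, K}; {A, F}⁺ = {A, F} — none reach the full schema.
Any other superkey contains one of these as a subset, so there are no further candidate keys.

(A, E), (A, F, J)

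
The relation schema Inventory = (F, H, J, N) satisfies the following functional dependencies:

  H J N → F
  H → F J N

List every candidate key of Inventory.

{H}

Attribute H never appears on the right-hand side of any dependency, so H must belong to every candidate key.
{H}⁺ = {F, H, J, N}, which is all of the schema, so {H} is the only candidate key.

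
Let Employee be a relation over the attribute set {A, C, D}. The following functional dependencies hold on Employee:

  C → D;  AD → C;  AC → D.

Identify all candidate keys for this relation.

(A, C), (A, D)

Attribute A never appears on the right-hand side of any dependency, so A must belong to every candidate key.
{A}⁺ = {A}, which is not all of the schema, so we must add further attributes.
{A, C}⁺: C→D adds D → {A, C, D}. Minimal: {C}⁺ = {C, D}; {A}⁺ = {A} — none reach the full schema.
{A, D}⁺: AD→C adds C → {A, C, D}. Minimal: {D}⁺ = {D}; {A}⁺ = {A} — none reach the full schema.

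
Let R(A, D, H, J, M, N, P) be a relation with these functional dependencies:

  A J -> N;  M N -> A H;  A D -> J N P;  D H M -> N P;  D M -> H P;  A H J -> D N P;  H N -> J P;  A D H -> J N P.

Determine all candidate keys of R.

Attribute M never appears on the right-hand side of any dependency, so M must belong to every candidate key.
{M}⁺ = {M}, which is not all of the schema, so we must add further attributes.
{D, M}⁺: DM→HP adds H, P; DHM→NP adds N; HN→JP adds J; MN→AH adds A → {A, D, H, J, M, N, P}. Minimal: {M}⁺ = {M}; {D}⁺ = {D} — none reach the full schema.
{M, N}⁺: MN→AH adds A, H; HN→JP adds J, P; AHJ→DNP adds D → {A, D, H, J, M, N, P}. Minimal: {N}⁺ = {N}; {M}⁺ = {M} — none reach the full schema.
{A, J, M}⁺: AJ→N adds N; MN→AH adds H; AHJ→DNP adds D, P → {A, D, H, J, M, N, P}. Minimal: {J, M}⁺ = {J, M}; {A, M}⁺ = {A, M}; {A, J}⁺ = {A, J, N} — none reach the full schema.
Any other superkey contains one of these as a subset, so there are no further candidate keys.

{D, M}, {M, N}, {A, J, M}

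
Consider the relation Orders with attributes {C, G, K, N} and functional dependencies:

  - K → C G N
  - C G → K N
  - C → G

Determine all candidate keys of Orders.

{C}; {K}

{C}⁺: C→G adds G; CG→KN adds K, N → {C, G, K, N}.
{K}⁺: K→CGN adds C, G, N → {C, G, K, N}.
Any other superkey contains one of these as a subset, so there are no further candidate keys.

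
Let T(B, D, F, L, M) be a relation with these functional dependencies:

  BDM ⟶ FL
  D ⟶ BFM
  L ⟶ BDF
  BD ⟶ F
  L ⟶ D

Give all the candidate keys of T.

{D}⁺: D→BFM adds B, F, M; BDM→FL adds L → {B, D, F, L, M}.
{L}⁺: L→BDF adds B, D, F; D→BFM adds M → {B, D, F, L, M}.
Any other superkey contains one of these as a subset, so there are no further candidate keys.

{D}; {L}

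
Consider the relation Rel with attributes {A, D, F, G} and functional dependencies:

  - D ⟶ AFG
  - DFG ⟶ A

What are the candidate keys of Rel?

Attribute D never appears on the right-hand side of any dependency, so D must belong to every candidate key.
{D}⁺ = {A, D, F, G}, which is all of the schema, so {D} is the only candidate key.

{D}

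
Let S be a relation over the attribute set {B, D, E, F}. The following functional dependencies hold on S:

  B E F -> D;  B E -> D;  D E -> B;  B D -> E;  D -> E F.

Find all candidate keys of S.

{D}⁺: D→EF adds E, F; DE→B adds B → {B, D, E, F}.
{B, E}⁺: BE→D adds D; D→EF adds F → {B, D, E, F}. Minimal: {E}⁺ = {E}; {B}⁺ = {B} — none reach the full schema.

{D}, {B, E}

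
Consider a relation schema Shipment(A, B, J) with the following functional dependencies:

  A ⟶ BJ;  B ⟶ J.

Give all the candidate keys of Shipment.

{A}

Attribute A never appears on the right-hand side of any dependency, so A must belong to every candidate key.
{A}⁺ = {A, B, J}, which is all of the schema, so {A} is the only candidate key.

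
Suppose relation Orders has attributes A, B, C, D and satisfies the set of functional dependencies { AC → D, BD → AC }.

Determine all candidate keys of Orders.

Attribute B never appears on the right-hand side of any dependency, so B must belong to every candidate key.
{B}⁺ = {B}, which is not all of the schema, so we must add further attributes.
{B, D}⁺: BD→AC adds A, C → {A, B, C, D}. Minimal: {D}⁺ = {D}; {B}⁺ = {B} — none reach the full schema.
{A, B, C}⁺: AC→D adds D → {A, B, C, D}. Minimal: {B, C}⁺ = {B, C}; {A, C}⁺ = {A, C, D}; {A, B}⁺ = {A, B} — none reach the full schema.

{B, D}; {A, B, C}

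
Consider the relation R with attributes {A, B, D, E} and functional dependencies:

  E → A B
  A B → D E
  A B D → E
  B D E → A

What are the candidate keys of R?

{E}⁺: E→AB adds A, B; AB→DE adds D → {A, B, D, E}.
{A, B}⁺: AB→DE adds D, E → {A, B, D, E}. Minimal: {B}⁺ = {B}; {A}⁺ = {A} — none reach the full schema.

{E}, {A, B}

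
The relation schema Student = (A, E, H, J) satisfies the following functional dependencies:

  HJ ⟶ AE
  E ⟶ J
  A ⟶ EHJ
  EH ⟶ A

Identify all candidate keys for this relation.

A; EH; HJ

{A}⁺: A→EHJ adds E, H, J → {A, E, H, J}.
{E, H}⁺: E→J adds J; EH→A adds A → {A, E, H, J}. Minimal: {H}⁺ = {H}; {E}⁺ = {E, J} — none reach the full schema.
{H, J}⁺: HJ→AE adds A, E → {A, E, H, J}. Minimal: {J}⁺ = {J}; {H}⁺ = {H} — none reach the full schema.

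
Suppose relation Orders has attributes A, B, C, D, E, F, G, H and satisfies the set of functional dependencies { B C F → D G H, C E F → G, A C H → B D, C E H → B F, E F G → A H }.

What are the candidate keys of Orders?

Attributes C, E never appear on any right-hand side, so every candidate key must contain {C, E}.
{C, E}⁺ = {C, E}, which is not all of the schema, so we must add further attributes.
{C, E, F}⁺: CEF→G adds G; EFG→AH adds A, H; ACH→BD adds B, D → {A, B, C, D, E, F, G, H}.
{C, E, H}⁺: CEH→BF adds B, F; BCF→DGH adds D, G; EFG→AH adds A → {A, B, C, D, E, F, G, H}.

(C, E, F); (C, E, H)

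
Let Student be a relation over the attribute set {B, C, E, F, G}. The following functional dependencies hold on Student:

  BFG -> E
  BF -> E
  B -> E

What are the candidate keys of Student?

{B, C, F, G}

Attributes B, C, F, G never appear on any right-hand side, so every candidate key must contain {B, C, F, G}.
{B, C, F, G}⁺ = {B, C, E, F, G}, which is all of the schema, so {B, C, F, G} is the only candidate key.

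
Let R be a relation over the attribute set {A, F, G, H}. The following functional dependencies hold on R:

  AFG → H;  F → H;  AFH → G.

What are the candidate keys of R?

Attributes A, F never appear on any right-hand side, so every candidate key must contain {A, F}.
{A, F}⁺ = {A, F, G, H}, which is all of the schema, so {A, F} is the only candidate key.

(A, F)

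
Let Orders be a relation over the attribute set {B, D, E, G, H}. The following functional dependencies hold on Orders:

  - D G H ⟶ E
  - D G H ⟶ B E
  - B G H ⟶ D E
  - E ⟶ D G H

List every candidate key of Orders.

{E}⁺: E→DGH adds D, G, H; DGH→BE adds B → {B, D, E, G, H}.
{B, G, H}⁺: BGH→DE adds D, E → {B, D, E, G, H}. Minimal: {G, H}⁺ = {G, H}; {B, H}⁺ = {B, H}; {B, G}⁺ = {B, G} — none reach the full schema.
{D, G, H}⁺: DGH→E adds E; DGH→BE adds B → {B, D, E, G, H}. Minimal: {G, H}⁺ = {G, H}; {D, H}⁺ = {D, H}; {D, G}⁺ = {D, G} — none reach the full schema.
Any other superkey contains one of these as a subset, so there are no further candidate keys.

{E}, {B, G, H}, {D, G, H}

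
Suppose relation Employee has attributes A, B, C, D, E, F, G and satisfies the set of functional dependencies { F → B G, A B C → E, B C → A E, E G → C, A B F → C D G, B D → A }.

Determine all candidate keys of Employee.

{A, F}⁺: F→BG adds B, G; ABF→CDG adds C, D; ABC→E adds E → {A, B, C, D, E, F, G}.
{C, F}⁺: F→BG adds B, G; BC→AE adds A, E; ABF→CDG adds D → {A, B, C, D, E, F, G}.
{D, F}⁺: F→BG adds B, G; BD→A adds A; ABF→CDG adds C; ABC→E adds E → {A, B, C, D, E, F, G}.
{E, F}⁺: F→BG adds B, G; EG→C adds C; BC→AE adds A; ABF→CDG adds D → {A, B, C, D, E, F, G}.
Any other superkey contains one of these as a subset, so there are no further candidate keys.

AF; CF; DF; EF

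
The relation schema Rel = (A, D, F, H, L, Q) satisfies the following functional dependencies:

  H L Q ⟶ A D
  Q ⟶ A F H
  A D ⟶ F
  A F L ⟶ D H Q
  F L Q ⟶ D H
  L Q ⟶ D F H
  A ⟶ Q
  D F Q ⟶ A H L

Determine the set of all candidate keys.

{A, D}⁺: AD→F adds F; A→Q adds Q; DFQ→AHL adds H, L → {A, D, F, H, L, Q}. Minimal: {D}⁺ = {D}; {A}⁺ = {A, F, H, Q} — none reach the full schema.
{A, L}⁺: A→Q adds Q; Q→AFH adds F, H; AFL→DHQ adds D → {A, D, F, H, L, Q}. Minimal: {L}⁺ = {L}; {A}⁺ = {A, F, H, Q} — none reach the full schema.
{D, Q}⁺: Q→AFH adds A, F, H; DFQ→AHL adds L → {A, D, F, H, L, Q}. Minimal: {Q}⁺ = {A, F, H, Q}; {D}⁺ = {D} — none reach the full schema.
{L, Q}⁺: Q→AFH adds A, F, H; AFL→DHQ adds D → {A, D, F, H, L, Q}. Minimal: {Q}⁺ = {A, F, H, Q}; {L}⁺ = {L} — none reach the full schema.

{A, D}, {A, L}, {D, Q}, {L, Q}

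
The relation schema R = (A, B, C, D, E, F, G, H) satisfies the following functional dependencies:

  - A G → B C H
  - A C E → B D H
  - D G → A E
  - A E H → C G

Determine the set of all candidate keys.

{D, F, G}; {A, C, E, F}; {A, E, F, G}; {A, E, F, H}

{D, F, G}⁺: DG→AE adds A, E; AG→BCH adds B, C, H → {A, B, C, D, E, F, G, H}. Minimal: {F, G}⁺ = {F, G}; {D, G}⁺ = {A, B, C, D, E, G, H}; {D, F}⁺ = {D, F} — none reach the full schema.
{A, C, E, F}⁺: ACE→BDH adds B, D, H; AEH→CG adds G → {A, B, C, D, E, F, G, H}. Minimal: {C, E, F}⁺ = {C, E, F}; {A, E, F}⁺ = {A, E, F}; {A, C, F}⁺ = {A, C, F}; … — none reach the full schema.
{A, E, F, G}⁺: AG→BCH adds B, C, H; ACE→BDH adds D → {A, B, C, D, E, F, G, H}. Minimal: {E, F, G}⁺ = {E, F, G}; {A, F, G}⁺ = {A, B, C, F, G, H}; {A, E, G}⁺ = {A, B, C, D, E, G, H}; … — none reach the full schema.
{A, E, F, H}⁺: AEH→CG adds C, G; AG→BCH adds B; ACE→BDH adds D → {A, B, C, D, E, F, G, H}. Minimal: {E, F, H}⁺ = {E, F, H}; {A, F, H}⁺ = {A, F, H}; {A, E, H}⁺ = {A, B, C, D, E, G, H}; … — none reach the full schema.
Any other superkey contains one of these as a subset, so there are no further candidate keys.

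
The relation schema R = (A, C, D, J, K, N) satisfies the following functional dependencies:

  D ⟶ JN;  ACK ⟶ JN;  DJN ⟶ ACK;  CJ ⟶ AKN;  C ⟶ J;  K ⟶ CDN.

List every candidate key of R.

{C}⁺: C→J adds J; CJ→AKN adds A, K, N; K→CDN adds D → {A, C, D, J, K, N}.
{D}⁺: D→JN adds J, N; DJN→ACK adds A, C, K → {A, C, D, J, K, N}.
{K}⁺: K→CDN adds C, D, N; D→JN adds J; DJN→ACK adds A → {A, C, D, J, K, N}.
Any other superkey contains one of these as a subset, so there are no further candidate keys.

C, D, K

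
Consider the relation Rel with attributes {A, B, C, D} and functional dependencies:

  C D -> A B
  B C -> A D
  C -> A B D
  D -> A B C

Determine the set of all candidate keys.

(C), (D)

{C}⁺: C→ABD adds A, B, D → {A, B, C, D}.
{D}⁺: D→ABC adds A, B, C → {A, B, C, D}.
Any other superkey contains one of these as a subset, so there are no further candidate keys.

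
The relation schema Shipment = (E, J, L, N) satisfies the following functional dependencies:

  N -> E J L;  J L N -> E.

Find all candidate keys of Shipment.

N

Attribute N never appears on the right-hand side of any dependency, so N must belong to every candidate key.
{N}⁺ = {E, J, L, N}, which is all of the schema, so {N} is the only candidate key.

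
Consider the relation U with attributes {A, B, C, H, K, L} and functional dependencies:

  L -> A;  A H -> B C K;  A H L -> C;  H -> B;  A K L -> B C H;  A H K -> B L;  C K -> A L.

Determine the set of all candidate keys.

AH, CK, HL, KL

{A, H}⁺: AH→BCK adds B, C, K; AHK→BL adds L → {A, B, C, H, K, L}. Minimal: {H}⁺ = {B, H}; {A}⁺ = {A} — none reach the full schema.
{C, K}⁺: CK→AL adds A, L; AKL→BCH adds B, H → {A, B, C, H, K, L}. Minimal: {K}⁺ = {K}; {C}⁺ = {C} — none reach the full schema.
{H, L}⁺: L→A adds A; AH→BCK adds B, C, K → {A, B, C, H, K, L}. Minimal: {L}⁺ = {A, L}; {H}⁺ = {B, H} — none reach the full schema.
{K, L}⁺: L→A adds A; AKL→BCH adds B, C, H → {A, B, C, H, K, L}. Minimal: {L}⁺ = {A, L}; {K}⁺ = {K} — none reach the full schema.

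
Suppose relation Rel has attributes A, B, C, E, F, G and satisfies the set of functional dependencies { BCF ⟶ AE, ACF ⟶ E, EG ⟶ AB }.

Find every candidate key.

ACFG, BCFG, CEFG

Attributes C, F, G never appear on any right-hand side, so every candidate key must contain {C, F, G}.
{C, F, G}⁺ = {C, F, G}, which is not all of the schema, so we must add further attributes.
{A, C, F, G}⁺: ACF→E adds E; EG→AB adds B → {A, B, C, E, F, G}. Minimal: {C, F, G}⁺ = {C, F, G}; {A, F, G}⁺ = {A, F, G}; {A, C, G}⁺ = {A, C, G}; … — none reach the full schema.
{B, C, F, G}⁺: BCF→AE adds A, E → {A, B, C, E, F, G}. Minimal: {C, F, G}⁺ = {C, F, G}; {B, F, G}⁺ = {B, F, G}; {B, C, G}⁺ = {B, C, G}; … — none reach the full schema.
{C, E, F, G}⁺: EG→AB adds A, B → {A, B, C, E, F, G}. Minimal: {E, F, G}⁺ = {A, B, E, F, G}; {C, F, G}⁺ = {C, F, G}; {C, E, G}⁺ = {A, B, C, E, G}; … — none reach the full schema.
Any other superkey contains one of these as a subset, so there are no further candidate keys.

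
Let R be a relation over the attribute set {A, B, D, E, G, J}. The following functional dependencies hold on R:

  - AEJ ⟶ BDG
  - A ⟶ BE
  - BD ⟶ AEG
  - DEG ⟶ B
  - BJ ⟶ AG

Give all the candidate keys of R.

AJ, BJ, DEGJ

Attribute J never appears on the right-hand side of any dependency, so J must belong to every candidate key.
{J}⁺ = {J}, which is not all of the schema, so we must add further attributes.
{A, J}⁺: A→BE adds B, E; BJ→AG adds G; AEJ→BDG adds D → {A, B, D, E, G, J}. Minimal: {J}⁺ = {J}; {A}⁺ = {A, B, E} — none reach the full schema.
{B, J}⁺: BJ→AG adds A, G; A→BE adds E; AEJ→BDG adds D → {A, B, D, E, G, J}. Minimal: {J}⁺ = {J}; {B}⁺ = {B} — none reach the full schema.
{D, E, G, J}⁺: DEG→B adds B; BJ→AG adds A → {A, B, D, E, G, J}. Minimal: {E, G, J}⁺ = {E, G, J}; {D, G, J}⁺ = {D, G, J}; {D, E, J}⁺ = {D, E, J}; … — none reach the full schema.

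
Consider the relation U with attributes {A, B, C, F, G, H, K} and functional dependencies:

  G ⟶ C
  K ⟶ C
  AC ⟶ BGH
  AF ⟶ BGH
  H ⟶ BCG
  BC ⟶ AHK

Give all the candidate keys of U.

Attribute F never appears on the right-hand side of any dependency, so F must belong to every candidate key.
{F}⁺ = {F}, which is not all of the schema, so we must add further attributes.
{A, F}⁺: AF→BGH adds B, G, H; H→BCG adds C; BC→AHK adds K → {A, B, C, F, G, H, K}. Minimal: {F}⁺ = {F}; {A}⁺ = {A} — none reach the full schema.
{F, H}⁺: H→BCG adds B, C, G; BC→AHK adds A, K → {A, B, C, F, G, H, K}. Minimal: {H}⁺ = {A, B, C, G, H, K}; {F}⁺ = {F} — none reach the full schema.
{B, C, F}⁺: BC→AHK adds A, H, K; AC→BGH adds G → {A, B, C, F, G, H, K}. Minimal: {C, F}⁺ = {C, F}; {B, F}⁺ = {B, F}; {B, C}⁺ = {A, B, C, G, H, K} — none reach the full schema.
{B, F, G}⁺: G→C adds C; BC→AHK adds A, H, K → {A, B, C, F, G, H, K}. Minimal: {F, G}⁺ = {C, F, G}; {B, G}⁺ = {A, B, C, G, H, K}; {B, F}⁺ = {B, F} — none reach the full schema.
{B, F, K}⁺: K→C adds C; BC→AHK adds A, H; AC→BGH adds G → {A, B, C, F, G, H, K}. Minimal: {F, K}⁺ = {C, F, K}; {B, K}⁺ = {A, B, C, G, H, K}; {B, F}⁺ = {B, F} — none reach the full schema.

AF, FH, BCF, BFG, BFK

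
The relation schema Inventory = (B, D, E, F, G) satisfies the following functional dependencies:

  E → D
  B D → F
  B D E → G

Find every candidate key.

{B, E}

Attributes B, E never appear on any right-hand side, so every candidate key must contain {B, E}.
{B, E}⁺ = {B, D, E, F, G}, which is all of the schema, so {B, E} is the only candidate key.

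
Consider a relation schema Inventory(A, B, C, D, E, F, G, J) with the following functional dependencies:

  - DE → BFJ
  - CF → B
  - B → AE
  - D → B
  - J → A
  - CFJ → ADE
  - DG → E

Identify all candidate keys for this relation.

{C, D, G}, {C, F, G, J}

Attributes C, G never appear on any right-hand side, so every candidate key must contain {C, G}.
{C, G}⁺ = {C, G}, which is not all of the schema, so we must add further attributes.
{C, D, G}⁺: D→B adds B; DG→E adds E; DE→BFJ adds F, J; B→AE adds A → {A, B, C, D, E, F, G, J}.
{C, F, G, J}⁺: CF→B adds B; B→AE adds A, E; CFJ→ADE adds D → {A, B, C, D, E, F, G, J}.
Any other superkey contains one of these as a subset, so there are no further candidate keys.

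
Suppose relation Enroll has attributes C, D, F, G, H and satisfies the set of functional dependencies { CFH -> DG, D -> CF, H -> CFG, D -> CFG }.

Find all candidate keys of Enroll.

(H)

Attribute H never appears on the right-hand side of any dependency, so H must belong to every candidate key.
{H}⁺ = {C, D, F, G, H}, which is all of the schema, so {H} is the only candidate key.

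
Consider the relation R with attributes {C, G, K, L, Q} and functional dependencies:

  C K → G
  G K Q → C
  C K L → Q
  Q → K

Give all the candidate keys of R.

Attribute L never appears on the right-hand side of any dependency, so L must belong to every candidate key.
{L}⁺ = {L}, which is not all of the schema, so we must add further attributes.
{C, K, L}⁺: CK→G adds G; CKL→Q adds Q → {C, G, K, L, Q}. Minimal: {K, L}⁺ = {K, L}; {C, L}⁺ = {C, L}; {C, K}⁺ = {C, G, K} — none reach the full schema.
{C, L, Q}⁺: Q→K adds K; CK→G adds G → {C, G, K, L, Q}. Minimal: {L, Q}⁺ = {K, L, Q}; {C, Q}⁺ = {C, G, K, Q}; {C, L}⁺ = {C, L} — none reach the full schema.
{G, L, Q}⁺: Q→K adds K; GKQ→C adds C → {C, G, K, L, Q}. Minimal: {L, Q}⁺ = {K, L, Q}; {G, Q}⁺ = {C, G, K, Q}; {G, L}⁺ = {G, L} — none reach the full schema.
Any other superkey contains one of these as a subset, so there are no further candidate keys.

CKL; CLQ; GLQ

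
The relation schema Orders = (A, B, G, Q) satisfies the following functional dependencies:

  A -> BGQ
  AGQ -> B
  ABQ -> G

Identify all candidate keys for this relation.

Attribute A never appears on the right-hand side of any dependency, so A must belong to every candidate key.
{A}⁺ = {A, B, G, Q}, which is all of the schema, so {A} is the only candidate key.

{A}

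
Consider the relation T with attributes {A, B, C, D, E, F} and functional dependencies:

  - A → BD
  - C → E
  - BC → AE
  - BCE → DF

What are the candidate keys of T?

{A, C}, {B, C}

Attribute C never appears on the right-hand side of any dependency, so C must belong to every candidate key.
{C}⁺ = {C, E}, which is not all of the schema, so we must add further attributes.
{A, C}⁺: A→BD adds B, D; C→E adds E; BCE→DF adds F → {A, B, C, D, E, F}. Minimal: {C}⁺ = {C, E}; {A}⁺ = {A, B, D} — none reach the full schema.
{B, C}⁺: C→E adds E; BC→AE adds A; BCE→DF adds D, F → {A, B, C, D, E, F}. Minimal: {C}⁺ = {C, E}; {B}⁺ = {B} — none reach the full schema.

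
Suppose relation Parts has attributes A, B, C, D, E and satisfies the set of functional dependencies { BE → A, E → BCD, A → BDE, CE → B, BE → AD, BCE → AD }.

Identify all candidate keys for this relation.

(A), (E)

{A}⁺: A→BDE adds B, D, E; E→BCD adds C → {A, B, C, D, E}.
{E}⁺: E→BCD adds B, C, D; BE→AD adds A → {A, B, C, D, E}.
Any other superkey contains one of these as a subset, so there are no further candidate keys.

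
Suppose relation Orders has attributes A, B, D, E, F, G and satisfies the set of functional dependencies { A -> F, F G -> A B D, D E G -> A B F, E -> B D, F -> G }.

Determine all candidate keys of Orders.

(A, E), (E, F), (E, G)

{A, E}⁺: A→F adds F; E→BD adds B, D; F→G adds G → {A, B, D, E, F, G}. Minimal: {E}⁺ = {B, D, E}; {A}⁺ = {A, B, D, F, G} — none reach the full schema.
{E, F}⁺: E→BD adds B, D; F→G adds G; FG→ABD adds A → {A, B, D, E, F, G}. Minimal: {F}⁺ = {A, B, D, F, G}; {E}⁺ = {B, D, E} — none reach the full schema.
{E, G}⁺: E→BD adds B, D; DEG→ABF adds A, F → {A, B, D, E, F, G}. Minimal: {G}⁺ = {G}; {E}⁺ = {B, D, E} — none reach the full schema.
Any other superkey contains one of these as a subset, so there are no further candidate keys.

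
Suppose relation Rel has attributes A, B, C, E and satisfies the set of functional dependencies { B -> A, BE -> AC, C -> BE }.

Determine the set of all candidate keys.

{C}, {B, E}

{C}⁺: C→BE adds B, E; B→A adds A → {A, B, C, E}.
{B, E}⁺: B→A adds A; BE→AC adds C → {A, B, C, E}. Minimal: {E}⁺ = {E}; {B}⁺ = {A, B} — none reach the full schema.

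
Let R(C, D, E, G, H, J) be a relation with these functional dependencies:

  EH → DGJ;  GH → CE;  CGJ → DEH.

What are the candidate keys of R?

(E, H), (G, H), (C, G, J)

{E, H}⁺: EH→DGJ adds D, G, J; GH→CE adds C → {C, D, E, G, H, J}.
{G, H}⁺: GH→CE adds C, E; EH→DGJ adds D, J → {C, D, E, G, H, J}.
{C, G, J}⁺: CGJ→DEH adds D, E, H → {C, D, E, G, H, J}.
Any other superkey contains one of these as a subset, so there are no further candidate keys.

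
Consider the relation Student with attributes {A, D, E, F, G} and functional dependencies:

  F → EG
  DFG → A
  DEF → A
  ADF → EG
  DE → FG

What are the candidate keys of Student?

{D, E}, {D, F}

Attribute D never appears on the right-hand side of any dependency, so D must belong to every candidate key.
{D}⁺ = {D}, which is not all of the schema, so we must add further attributes.
{D, E}⁺: DE→FG adds F, G; DFG→A adds A → {A, D, E, F, G}.
{D, F}⁺: F→EG adds E, G; DFG→A adds A → {A, D, E, F, G}.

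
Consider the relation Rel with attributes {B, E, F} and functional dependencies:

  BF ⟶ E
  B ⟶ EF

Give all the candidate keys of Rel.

{B}

Attribute B never appears on the right-hand side of any dependency, so B must belong to every candidate key.
{B}⁺ = {B, E, F}, which is all of the schema, so {B} is the only candidate key.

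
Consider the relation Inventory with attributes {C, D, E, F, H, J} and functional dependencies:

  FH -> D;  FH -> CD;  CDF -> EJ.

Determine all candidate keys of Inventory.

Attributes F, H never appear on any right-hand side, so every candidate key must contain {F, H}.
{F, H}⁺ = {C, D, E, F, H, J}, which is all of the schema, so {F, H} is the only candidate key.

{F, H}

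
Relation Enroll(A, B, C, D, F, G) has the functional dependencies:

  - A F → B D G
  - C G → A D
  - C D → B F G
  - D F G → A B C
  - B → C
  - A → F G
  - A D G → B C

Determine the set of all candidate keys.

A; BD; BG; CD; CG; DFG

{A}⁺: A→FG adds F, G; AF→BDG adds B, D; DFG→ABC adds C → {A, B, C, D, F, G}.
{B, D}⁺: B→C adds C; CD→BFG adds F, G; DFG→ABC adds A → {A, B, C, D, F, G}. Minimal: {D}⁺ = {D}; {B}⁺ = {B, C} — none reach the full schema.
{B, G}⁺: B→C adds C; CG→AD adds A, D; CD→BFG adds F → {A, B, C, D, F, G}. Minimal: {G}⁺ = {G}; {B}⁺ = {B, C} — none reach the full schema.
{C, D}⁺: CD→BFG adds B, F, G; DFG→ABC adds A → {A, B, C, D, F, G}. Minimal: {D}⁺ = {D}; {C}⁺ = {C} — none reach the full schema.
{C, G}⁺: CG→AD adds A, D; CD→BFG adds B, F → {A, B, C, D, F, G}. Minimal: {G}⁺ = {G}; {C}⁺ = {C} — none reach the full schema.
{D, F, G}⁺: DFG→ABC adds A, B, C → {A, B, C, D, F, G}. Minimal: {F, G}⁺ = {F, G}; {D, G}⁺ = {D, G}; {D, F}⁺ = {D, F} — none reach the full schema.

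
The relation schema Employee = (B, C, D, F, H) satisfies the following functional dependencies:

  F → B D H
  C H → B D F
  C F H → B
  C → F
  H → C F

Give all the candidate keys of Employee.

{C}⁺: C→F adds F; F→BDH adds B, D, H → {B, C, D, F, H}.
{F}⁺: F→BDH adds B, D, H; H→CF adds C → {B, C, D, F, H}.
{H}⁺: H→CF adds C, F; F→BDH adds B, D → {B, C, D, F, H}.
Any other superkey contains one of these as a subset, so there are no further candidate keys.

(C), (F), (H)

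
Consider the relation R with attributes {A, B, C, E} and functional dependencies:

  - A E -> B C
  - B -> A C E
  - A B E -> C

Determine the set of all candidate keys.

{B}⁺: B→ACE adds A, C, E → {A, B, C, E}.
{A, E}⁺: AE→BC adds B, C → {A, B, C, E}. Minimal: {E}⁺ = {E}; {A}⁺ = {A} — none reach the full schema.

{B}; {A, E}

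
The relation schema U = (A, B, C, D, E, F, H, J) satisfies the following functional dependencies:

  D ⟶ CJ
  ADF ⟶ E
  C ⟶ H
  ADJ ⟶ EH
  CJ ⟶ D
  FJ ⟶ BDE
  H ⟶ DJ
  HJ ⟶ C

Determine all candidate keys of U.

Attributes A, F never appear on any right-hand side, so every candidate key must contain {A, F}.
{A, F}⁺ = {A, F}, which is not all of the schema, so we must add further attributes.
{A, C, F}⁺: C→H adds H; H→DJ adds D, J; ADF→E adds E; FJ→BDE adds B → {A, B, C, D, E, F, H, J}.
{A, D, F}⁺: D→CJ adds C, J; ADF→E adds E; C→H adds H; FJ→BDE adds B → {A, B, C, D, E, F, H, J}.
{A, F, H}⁺: H→DJ adds D, J; HJ→C adds C; ADF→E adds E; FJ→BDE adds B → {A, B, C, D, E, F, H, J}.
{A, F, J}⁺: FJ→BDE adds B, D, E; D→CJ adds C; C→H adds H → {A, B, C, D, E, F, H, J}.

ACF, ADF, AFH, AFJ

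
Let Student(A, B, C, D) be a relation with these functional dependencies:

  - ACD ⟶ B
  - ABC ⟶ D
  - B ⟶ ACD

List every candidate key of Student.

{B}; {A, C, D}

{B}⁺: B→ACD adds A, C, D → {A, B, C, D}.
{A, C, D}⁺: ACD→B adds B → {A, B, C, D}. Minimal: {C, D}⁺ = {C, D}; {A, D}⁺ = {A, D}; {A, C}⁺ = {A, C} — none reach the full schema.
Any other superkey contains one of these as a subset, so there are no further candidate keys.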